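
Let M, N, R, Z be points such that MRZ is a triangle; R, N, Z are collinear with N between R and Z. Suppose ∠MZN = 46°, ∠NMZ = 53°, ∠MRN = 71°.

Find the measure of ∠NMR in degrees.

∠NMR = 10°

1. ∠MNZ = 81°  [△MNZ]
2. ∠MNR = 99°  [linear pair at N on RZ]
3. ∠NMR = 10°  [△MRN]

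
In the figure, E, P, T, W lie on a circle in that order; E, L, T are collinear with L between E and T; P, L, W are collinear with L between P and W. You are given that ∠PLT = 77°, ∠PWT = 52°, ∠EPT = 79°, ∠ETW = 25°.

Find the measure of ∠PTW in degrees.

1. ∠PET = 52°  [same arc PT]
2. ∠ETP = 49°  [△EPT]
3. ∠TPW = 54°  [△PLT]
4. ∠PTW = 74°  [△PTW]

∠PTW = 74°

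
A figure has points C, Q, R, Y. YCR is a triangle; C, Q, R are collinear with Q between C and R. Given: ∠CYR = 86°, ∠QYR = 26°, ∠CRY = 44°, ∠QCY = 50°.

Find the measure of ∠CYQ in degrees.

1. ∠QRY = 44°  [Q on ray RC]
2. ∠RQY = 110°  [△YQR]
3. ∠CQY = 70°  [linear pair at Q on CR]
4. ∠CYQ = 60°  [△YCQ]

∠CYQ = 60°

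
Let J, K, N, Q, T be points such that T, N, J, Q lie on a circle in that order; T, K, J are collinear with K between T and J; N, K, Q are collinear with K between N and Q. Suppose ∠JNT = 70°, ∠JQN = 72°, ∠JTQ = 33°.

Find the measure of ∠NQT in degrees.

∠NQT = 38°

1. ∠JTN = 72°  [same arc NJ]
2. ∠NJT = 38°  [△TNJ]
3. ∠NQT = 38°  [same arc TN]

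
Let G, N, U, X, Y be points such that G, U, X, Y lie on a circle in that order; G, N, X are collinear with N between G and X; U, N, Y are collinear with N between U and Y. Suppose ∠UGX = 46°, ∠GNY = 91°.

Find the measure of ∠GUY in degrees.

1. ∠UYX = 46°  [same arc UX]
2. ∠XNY = 89°  [linear pair at N on GX]
3. ∠GXY = 45°  [△XNY]
4. ∠GUY = 45°  [same arc GY]

∠GUY = 45°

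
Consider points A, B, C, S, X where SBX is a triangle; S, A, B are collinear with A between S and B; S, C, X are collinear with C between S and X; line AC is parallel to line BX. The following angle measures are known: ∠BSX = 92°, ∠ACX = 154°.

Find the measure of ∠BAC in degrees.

∠BAC = 118°

1. ∠ASC = 92°  [A on SB, C on SX]
2. ∠ACS = 26°  [linear pair at C on SX]
3. ∠CAS = 62°  [△SAC]
4. ∠BAC = 118°  [linear pair at A on SB]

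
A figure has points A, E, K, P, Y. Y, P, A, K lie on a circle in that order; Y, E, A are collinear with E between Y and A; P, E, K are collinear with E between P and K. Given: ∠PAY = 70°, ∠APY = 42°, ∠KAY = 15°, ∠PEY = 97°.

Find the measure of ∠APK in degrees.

∠APK = 27°

1. ∠AKY = 138°  [cyclic YPAK, opposite ∠P+∠K]
2. ∠AYK = 27°  [△YAK]
3. ∠APK = 27°  [same arc AK]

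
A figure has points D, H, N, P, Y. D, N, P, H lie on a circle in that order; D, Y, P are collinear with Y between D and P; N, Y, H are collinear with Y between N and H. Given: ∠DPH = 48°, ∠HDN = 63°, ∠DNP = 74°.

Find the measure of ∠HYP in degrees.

∠HYP = 95°

1. ∠DNH = 48°  [same arc DH]
2. ∠DHN = 69°  [△DNH]
3. ∠DHP = 106°  [cyclic DNPH, opposite ∠N+∠H]
4. ∠HDP = 26°  [△DPH]
5. ∠DYH = 85°  [△DYH]
6. ∠HYP = 95°  [linear pair at Y on DP]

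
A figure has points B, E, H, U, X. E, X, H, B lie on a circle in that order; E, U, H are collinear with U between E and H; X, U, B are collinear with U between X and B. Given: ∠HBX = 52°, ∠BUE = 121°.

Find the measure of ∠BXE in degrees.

∠BXE = 69°

1. ∠HEX = 52°  [same arc XH]
2. ∠HUX = 121°  [vertical angles at U]
3. ∠EUX = 59°  [linear pair at U on EH]
4. ∠BXE = 69°  [△EUX]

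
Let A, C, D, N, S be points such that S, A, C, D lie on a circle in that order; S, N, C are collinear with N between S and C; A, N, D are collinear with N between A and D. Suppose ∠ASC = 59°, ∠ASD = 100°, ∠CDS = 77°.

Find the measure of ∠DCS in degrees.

1. ∠ADC = 59°  [same arc AC]
2. ∠ACD = 80°  [cyclic SACD, opposite ∠S+∠C]
3. ∠CAD = 41°  [△ACD]
4. ∠CSD = 41°  [same arc CD]
5. ∠DCS = 62°  [△SCD]

∠DCS = 62°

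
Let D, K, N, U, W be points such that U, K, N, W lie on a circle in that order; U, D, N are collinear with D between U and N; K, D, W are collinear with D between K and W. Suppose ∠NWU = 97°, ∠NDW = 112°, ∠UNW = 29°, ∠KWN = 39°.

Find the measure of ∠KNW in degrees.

1. ∠NUW = 54°  [△UNW]
2. ∠NKW = 54°  [same arc NW]
3. ∠KNW = 87°  [△KNW]

∠KNW = 87°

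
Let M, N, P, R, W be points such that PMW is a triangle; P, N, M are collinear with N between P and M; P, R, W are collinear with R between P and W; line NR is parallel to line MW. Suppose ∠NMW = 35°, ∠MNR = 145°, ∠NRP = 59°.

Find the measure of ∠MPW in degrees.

1. ∠PMW = 35°  [N on ray MP]
2. ∠MWP = 59°  [NR∥MW, corresponding at R]
3. ∠MPW = 86°  [△PMW]

∠MPW = 86°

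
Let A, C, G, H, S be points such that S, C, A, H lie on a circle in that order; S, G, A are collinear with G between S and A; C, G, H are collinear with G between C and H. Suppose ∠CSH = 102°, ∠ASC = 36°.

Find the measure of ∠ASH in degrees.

∠ASH = 66°

1. ∠CAH = 78°  [cyclic SCAH, opposite ∠S+∠A]
2. ∠AHC = 36°  [same arc CA]
3. ∠ACH = 66°  [△CAH]
4. ∠ASH = 66°  [same arc AH]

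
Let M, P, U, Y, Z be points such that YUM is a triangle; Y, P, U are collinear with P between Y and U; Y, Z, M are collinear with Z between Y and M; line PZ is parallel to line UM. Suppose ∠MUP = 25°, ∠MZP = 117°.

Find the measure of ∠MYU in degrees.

∠MYU = 92°

1. ∠MUY = 25°  [P on ray UY]
2. ∠PZY = 63°  [linear pair at Z on YM]
3. ∠YPZ = 25°  [PZ∥UM, corresponding at P]
4. ∠PYZ = 92°  [△YPZ]
5. ∠MYU = 92°  [P on YU, Z on YM]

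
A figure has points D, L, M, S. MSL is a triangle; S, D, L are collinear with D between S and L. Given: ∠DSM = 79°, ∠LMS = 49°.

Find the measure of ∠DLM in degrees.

∠DLM = 52°

1. ∠LSM = 79°  [D on ray SL]
2. ∠MLS = 52°  [△MSL]
3. ∠DLM = 52°  [D on ray LS]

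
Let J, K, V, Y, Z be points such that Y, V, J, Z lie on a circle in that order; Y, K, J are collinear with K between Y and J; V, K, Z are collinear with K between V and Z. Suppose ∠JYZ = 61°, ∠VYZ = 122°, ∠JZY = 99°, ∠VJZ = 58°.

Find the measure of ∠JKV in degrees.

1. ∠JVZ = 61°  [same arc JZ]
2. ∠YJZ = 20°  [△YJZ]
3. ∠JZV = 61°  [△VJZ]
4. ∠YVZ = 20°  [same arc YZ]
5. ∠JYV = 61°  [same arc VJ]
6. ∠VKY = 99°  [△YKV]
7. ∠JKV = 81°  [linear pair at K on YJ]

∠JKV = 81°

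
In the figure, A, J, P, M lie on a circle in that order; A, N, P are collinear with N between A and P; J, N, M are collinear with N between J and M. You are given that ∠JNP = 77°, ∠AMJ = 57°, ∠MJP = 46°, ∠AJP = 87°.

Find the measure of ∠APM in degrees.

1. ∠ANM = 77°  [vertical angles at N]
2. ∠MAP = 46°  [△ANM]
3. ∠AMP = 93°  [cyclic AJPM, opposite ∠J+∠M]
4. ∠APM = 41°  [△APM]

∠APM = 41°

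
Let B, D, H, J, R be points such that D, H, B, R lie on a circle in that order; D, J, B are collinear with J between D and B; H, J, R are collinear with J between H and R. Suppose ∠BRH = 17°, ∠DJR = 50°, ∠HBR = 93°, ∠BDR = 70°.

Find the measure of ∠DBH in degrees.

∠DBH = 60°

1. ∠BHR = 70°  [△HBR]
2. ∠BJH = 50°  [vertical angles at J]
3. ∠DBH = 60°  [△HJB]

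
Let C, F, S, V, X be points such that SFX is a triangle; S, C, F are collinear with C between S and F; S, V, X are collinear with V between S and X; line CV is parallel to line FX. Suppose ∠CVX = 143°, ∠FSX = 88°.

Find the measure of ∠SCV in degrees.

∠SCV = 55°

1. ∠CVS = 37°  [linear pair at V on SX]
2. ∠CSV = 88°  [C on SF, V on SX]
3. ∠SCV = 55°  [△SCV]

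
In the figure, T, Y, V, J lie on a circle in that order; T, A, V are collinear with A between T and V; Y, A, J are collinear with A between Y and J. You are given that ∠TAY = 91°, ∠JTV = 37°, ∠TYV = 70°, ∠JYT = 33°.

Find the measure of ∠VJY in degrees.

1. ∠JAV = 91°  [vertical angles at A]
2. ∠JVT = 33°  [same arc TJ]
3. ∠VJY = 56°  [△VAJ]

∠VJY = 56°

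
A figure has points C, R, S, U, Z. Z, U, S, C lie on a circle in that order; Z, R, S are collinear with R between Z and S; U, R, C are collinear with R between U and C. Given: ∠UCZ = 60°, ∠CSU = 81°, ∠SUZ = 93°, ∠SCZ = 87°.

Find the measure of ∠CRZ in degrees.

1. ∠USZ = 60°  [same arc ZU]
2. ∠CZU = 99°  [cyclic ZUSC, opposite ∠Z+∠S]
3. ∠SZU = 27°  [△ZUS]
4. ∠CUZ = 21°  [△ZUC]
5. ∠SCU = 27°  [same arc US]
6. ∠CSZ = 21°  [same arc ZC]
7. ∠CRS = 132°  [△SRC]
8. ∠CRZ = 48°  [linear pair at R on ZS]

∠CRZ = 48°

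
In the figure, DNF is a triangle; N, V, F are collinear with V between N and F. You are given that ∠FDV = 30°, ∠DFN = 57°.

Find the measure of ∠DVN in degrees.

∠DVN = 87°

1. ∠DFV = 57°  [V on ray FN]
2. ∠DVF = 93°  [△DVF]
3. ∠DVN = 87°  [linear pair at V on NF]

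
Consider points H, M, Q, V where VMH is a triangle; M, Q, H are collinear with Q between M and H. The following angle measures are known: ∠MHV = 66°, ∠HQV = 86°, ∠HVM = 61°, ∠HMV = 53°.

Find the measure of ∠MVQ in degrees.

∠MVQ = 33°

1. ∠MQV = 94°  [linear pair at Q on MH]
2. ∠QMV = 53°  [Q on ray MH]
3. ∠MVQ = 33°  [△VMQ]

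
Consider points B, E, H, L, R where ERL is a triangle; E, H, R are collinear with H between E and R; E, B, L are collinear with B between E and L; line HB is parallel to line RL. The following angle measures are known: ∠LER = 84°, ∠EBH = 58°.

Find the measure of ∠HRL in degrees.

∠HRL = 38°

1. ∠BEH = 84°  [H on ER, B on EL]
2. ∠BHE = 38°  [△EHB]
3. ∠BHR = 142°  [linear pair at H on ER]
4. ∠HRL = 38°  [HB∥RL, co-interior at R–H]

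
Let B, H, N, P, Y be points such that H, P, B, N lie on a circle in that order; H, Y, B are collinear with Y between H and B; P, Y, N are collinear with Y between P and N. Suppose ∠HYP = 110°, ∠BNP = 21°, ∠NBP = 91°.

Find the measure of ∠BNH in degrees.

1. ∠BYN = 110°  [vertical angles at Y]
2. ∠BPN = 68°  [△PBN]
3. ∠HBN = 49°  [△BYN]
4. ∠BHN = 68°  [same arc BN]
5. ∠BNH = 63°  [△HBN]

∠BNH = 63°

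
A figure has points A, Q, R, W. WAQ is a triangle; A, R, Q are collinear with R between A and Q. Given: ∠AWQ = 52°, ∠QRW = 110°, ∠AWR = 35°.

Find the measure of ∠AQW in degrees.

∠AQW = 53°

1. ∠ARW = 70°  [linear pair at R on AQ]
2. ∠RAW = 75°  [△WAR]
3. ∠QAW = 75°  [R on ray AQ]
4. ∠AQW = 53°  [△WAQ]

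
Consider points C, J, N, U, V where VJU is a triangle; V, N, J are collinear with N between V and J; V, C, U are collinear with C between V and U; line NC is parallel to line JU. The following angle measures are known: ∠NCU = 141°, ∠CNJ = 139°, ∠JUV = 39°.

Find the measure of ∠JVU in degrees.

∠JVU = 100°

1. ∠NCV = 39°  [linear pair at C on VU]
2. ∠CNV = 41°  [linear pair at N on VJ]
3. ∠CVN = 100°  [△VNC]
4. ∠JVU = 100°  [N on VJ, C on VU]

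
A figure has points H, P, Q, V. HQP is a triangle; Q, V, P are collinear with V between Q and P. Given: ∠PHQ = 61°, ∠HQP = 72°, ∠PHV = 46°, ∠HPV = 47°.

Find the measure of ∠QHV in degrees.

1. ∠HQV = 72°  [V on ray QP]
2. ∠HVP = 87°  [△HVP]
3. ∠HVQ = 93°  [linear pair at V on QP]
4. ∠QHV = 15°  [△HQV]

∠QHV = 15°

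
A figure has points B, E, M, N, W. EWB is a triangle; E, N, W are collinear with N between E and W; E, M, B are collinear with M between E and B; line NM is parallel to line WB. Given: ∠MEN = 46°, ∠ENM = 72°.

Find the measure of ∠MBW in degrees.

1. ∠EMN = 62°  [△ENM]
2. ∠BMN = 118°  [linear pair at M on EB]
3. ∠MBW = 62°  [NM∥WB, co-interior at B–M]

∠MBW = 62°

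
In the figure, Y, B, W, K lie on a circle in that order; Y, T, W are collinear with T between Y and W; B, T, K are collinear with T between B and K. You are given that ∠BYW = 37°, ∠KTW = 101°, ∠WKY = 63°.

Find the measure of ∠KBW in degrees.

∠KBW = 75°

1. ∠BKW = 37°  [same arc BW]
2. ∠KWY = 42°  [△WTK]
3. ∠KYW = 75°  [△YWK]
4. ∠KBW = 75°  [same arc WK]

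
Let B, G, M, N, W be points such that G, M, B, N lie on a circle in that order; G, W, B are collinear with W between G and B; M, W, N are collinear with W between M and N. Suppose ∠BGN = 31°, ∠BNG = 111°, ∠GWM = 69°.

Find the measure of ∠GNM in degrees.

∠GNM = 38°

1. ∠BMN = 31°  [same arc BN]
2. ∠BWM = 111°  [linear pair at W on GB]
3. ∠GBM = 38°  [△MWB]
4. ∠GNM = 38°  [same arc GM]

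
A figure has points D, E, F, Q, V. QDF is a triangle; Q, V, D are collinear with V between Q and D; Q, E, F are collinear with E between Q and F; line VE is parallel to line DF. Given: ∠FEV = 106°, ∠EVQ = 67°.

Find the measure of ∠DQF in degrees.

∠DQF = 39°

1. ∠QEV = 74°  [linear pair at E on QF]
2. ∠EQV = 39°  [△QVE]
3. ∠DQF = 39°  [V on QD, E on QF]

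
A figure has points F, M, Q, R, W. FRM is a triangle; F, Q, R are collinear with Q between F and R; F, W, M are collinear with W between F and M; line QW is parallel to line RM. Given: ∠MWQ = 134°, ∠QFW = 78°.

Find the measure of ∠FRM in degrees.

∠FRM = 56°

1. ∠FWQ = 46°  [linear pair at W on FM]
2. ∠FQW = 56°  [△FQW]
3. ∠FRM = 56°  [QW∥RM, corresponding at Q]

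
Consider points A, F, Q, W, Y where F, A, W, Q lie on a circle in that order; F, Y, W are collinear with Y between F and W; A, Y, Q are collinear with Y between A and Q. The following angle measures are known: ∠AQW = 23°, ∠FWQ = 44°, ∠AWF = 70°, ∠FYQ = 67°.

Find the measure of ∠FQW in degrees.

∠FQW = 93°

1. ∠AFW = 23°  [same arc AW]
2. ∠FAW = 87°  [△FAW]
3. ∠FQW = 93°  [cyclic FAWQ, opposite ∠A+∠Q]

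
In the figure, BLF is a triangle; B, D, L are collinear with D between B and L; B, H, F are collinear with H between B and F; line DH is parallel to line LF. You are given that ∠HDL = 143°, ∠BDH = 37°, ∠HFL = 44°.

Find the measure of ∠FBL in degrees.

1. ∠BLF = 37°  [DH∥LF, corresponding at D]
2. ∠BFL = 44°  [H on ray FB]
3. ∠FBL = 99°  [△BLF]

∠FBL = 99°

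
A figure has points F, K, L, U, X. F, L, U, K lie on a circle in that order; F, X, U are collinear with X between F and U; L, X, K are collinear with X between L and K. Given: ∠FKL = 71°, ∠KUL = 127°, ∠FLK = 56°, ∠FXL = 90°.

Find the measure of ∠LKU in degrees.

1. ∠FUK = 56°  [same arc FK]
2. ∠KXU = 90°  [vertical angles at X]
3. ∠LKU = 34°  [△UXK]

∠LKU = 34°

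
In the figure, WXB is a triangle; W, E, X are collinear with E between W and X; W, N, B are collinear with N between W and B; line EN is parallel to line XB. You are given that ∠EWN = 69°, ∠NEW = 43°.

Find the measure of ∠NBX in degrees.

∠NBX = 68°

1. ∠ENW = 68°  [△WEN]
2. ∠BNE = 112°  [linear pair at N on WB]
3. ∠NBX = 68°  [EN∥XB, co-interior at B–N]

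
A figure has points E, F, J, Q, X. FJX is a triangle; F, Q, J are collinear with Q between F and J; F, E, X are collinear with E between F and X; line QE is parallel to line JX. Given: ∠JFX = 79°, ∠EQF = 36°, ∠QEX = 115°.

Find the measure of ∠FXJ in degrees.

∠FXJ = 65°

1. ∠EFQ = 79°  [Q on FJ, E on FX]
2. ∠FEQ = 65°  [△FQE]
3. ∠FXJ = 65°  [QE∥JX, corresponding at E]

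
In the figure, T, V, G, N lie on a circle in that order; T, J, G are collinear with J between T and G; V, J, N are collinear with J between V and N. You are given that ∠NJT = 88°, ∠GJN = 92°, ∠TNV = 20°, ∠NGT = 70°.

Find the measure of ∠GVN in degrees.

∠GVN = 72°

1. ∠GJV = 88°  [vertical angles at J]
2. ∠TGV = 20°  [same arc TV]
3. ∠GVN = 72°  [△VJG]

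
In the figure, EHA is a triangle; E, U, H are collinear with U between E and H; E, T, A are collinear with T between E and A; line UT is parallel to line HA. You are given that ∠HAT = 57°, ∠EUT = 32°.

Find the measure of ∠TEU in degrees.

∠TEU = 91°

1. ∠EAH = 57°  [T on ray AE]
2. ∠AHE = 32°  [UT∥HA, corresponding at U]
3. ∠AEH = 91°  [△EHA]
4. ∠TEU = 91°  [U on EH, T on EA]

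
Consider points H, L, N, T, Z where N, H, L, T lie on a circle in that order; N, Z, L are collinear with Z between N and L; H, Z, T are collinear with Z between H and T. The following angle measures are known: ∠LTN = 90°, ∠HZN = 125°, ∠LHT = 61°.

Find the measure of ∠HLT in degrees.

∠HLT = 93°

1. ∠LHN = 90°  [cyclic NHLT, opposite ∠H+∠T]
2. ∠HZL = 55°  [linear pair at Z on NL]
3. ∠HLN = 64°  [△HZL]
4. ∠HNL = 26°  [△NHL]
5. ∠HTL = 26°  [same arc HL]
6. ∠HLT = 93°  [△HLT]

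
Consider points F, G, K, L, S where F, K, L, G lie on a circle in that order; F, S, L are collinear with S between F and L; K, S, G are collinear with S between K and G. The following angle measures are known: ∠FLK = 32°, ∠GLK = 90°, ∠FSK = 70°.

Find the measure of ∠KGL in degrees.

1. ∠KSL = 110°  [linear pair at S on FL]
2. ∠GKL = 38°  [△KSL]
3. ∠KGL = 52°  [△KLG]

∠KGL = 52°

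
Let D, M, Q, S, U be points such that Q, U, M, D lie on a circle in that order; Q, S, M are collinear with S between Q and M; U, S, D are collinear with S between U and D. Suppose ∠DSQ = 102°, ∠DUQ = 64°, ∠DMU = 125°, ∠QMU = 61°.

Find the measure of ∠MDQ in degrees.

1. ∠DMQ = 64°  [same arc QD]
2. ∠QDU = 61°  [same arc QU]
3. ∠DQM = 17°  [△QSD]
4. ∠MDQ = 99°  [△QMD]

∠MDQ = 99°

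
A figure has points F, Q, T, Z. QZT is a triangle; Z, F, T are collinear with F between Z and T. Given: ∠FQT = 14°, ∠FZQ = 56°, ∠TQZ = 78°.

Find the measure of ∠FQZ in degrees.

∠FQZ = 64°

1. ∠QZT = 56°  [F on ray ZT]
2. ∠QTZ = 46°  [△QZT]
3. ∠FTQ = 46°  [F on ray TZ]
4. ∠QFT = 120°  [△QFT]
5. ∠QFZ = 60°  [linear pair at F on ZT]
6. ∠FQZ = 64°  [△QZF]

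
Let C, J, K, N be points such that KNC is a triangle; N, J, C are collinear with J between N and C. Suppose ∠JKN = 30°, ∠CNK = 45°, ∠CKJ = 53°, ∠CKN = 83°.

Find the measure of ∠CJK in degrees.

1. ∠KCN = 52°  [△KNC]
2. ∠JCK = 52°  [J on ray CN]
3. ∠CJK = 75°  [△KJC]

∠CJK = 75°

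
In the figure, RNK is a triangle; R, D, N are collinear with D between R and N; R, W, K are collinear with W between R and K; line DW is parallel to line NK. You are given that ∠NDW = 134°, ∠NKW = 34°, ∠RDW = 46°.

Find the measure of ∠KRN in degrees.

∠KRN = 100°

1. ∠NKR = 34°  [W on ray KR]
2. ∠KNR = 46°  [DW∥NK, corresponding at D]
3. ∠KRN = 100°  [△RNK]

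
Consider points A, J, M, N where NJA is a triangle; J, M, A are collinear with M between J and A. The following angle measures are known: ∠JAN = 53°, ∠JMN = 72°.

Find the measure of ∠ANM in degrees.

1. ∠MAN = 53°  [M on ray AJ]
2. ∠AMN = 108°  [linear pair at M on JA]
3. ∠ANM = 19°  [△NMA]

∠ANM = 19°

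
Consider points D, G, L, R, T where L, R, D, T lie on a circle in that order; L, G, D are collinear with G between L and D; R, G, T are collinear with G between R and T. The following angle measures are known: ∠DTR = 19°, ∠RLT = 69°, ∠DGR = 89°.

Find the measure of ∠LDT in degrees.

1. ∠DLR = 19°  [same arc RD]
2. ∠LGR = 91°  [linear pair at G on LD]
3. ∠LRT = 70°  [△LGR]
4. ∠LDT = 70°  [same arc LT]

∠LDT = 70°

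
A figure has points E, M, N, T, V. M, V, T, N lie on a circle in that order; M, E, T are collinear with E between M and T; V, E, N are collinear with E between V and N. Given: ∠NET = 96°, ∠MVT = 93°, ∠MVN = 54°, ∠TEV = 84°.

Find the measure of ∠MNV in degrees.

1. ∠MEN = 84°  [linear pair at E on MT]
2. ∠MNT = 87°  [cyclic MVTN, opposite ∠V+∠N]
3. ∠MTN = 54°  [same arc MN]
4. ∠NMT = 39°  [△MTN]
5. ∠MNV = 57°  [△MEN]

∠MNV = 57°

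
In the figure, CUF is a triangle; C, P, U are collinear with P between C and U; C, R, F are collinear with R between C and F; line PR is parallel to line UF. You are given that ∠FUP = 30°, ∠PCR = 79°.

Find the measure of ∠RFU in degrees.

1. ∠CUF = 30°  [P on ray UC]
2. ∠FCU = 79°  [P on CU, R on CF]
3. ∠CFU = 71°  [△CUF]
4. ∠RFU = 71°  [R on ray FC]

∠RFU = 71°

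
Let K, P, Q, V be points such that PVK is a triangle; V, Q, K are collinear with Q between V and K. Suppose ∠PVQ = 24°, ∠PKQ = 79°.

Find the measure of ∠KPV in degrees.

1. ∠KVP = 24°  [Q on ray VK]
2. ∠PKV = 79°  [Q on ray KV]
3. ∠KPV = 77°  [△PVK]

∠KPV = 77°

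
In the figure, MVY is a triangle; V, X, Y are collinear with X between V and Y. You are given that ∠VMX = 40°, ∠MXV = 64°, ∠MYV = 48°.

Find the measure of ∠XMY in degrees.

∠XMY = 16°

1. ∠MXY = 116°  [linear pair at X on VY]
2. ∠MYX = 48°  [X on ray YV]
3. ∠XMY = 16°  [△MXY]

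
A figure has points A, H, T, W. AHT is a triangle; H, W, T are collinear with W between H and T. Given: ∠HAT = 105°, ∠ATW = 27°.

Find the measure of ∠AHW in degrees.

1. ∠ATH = 27°  [W on ray TH]
2. ∠AHT = 48°  [△AHT]
3. ∠AHW = 48°  [W on ray HT]

∠AHW = 48°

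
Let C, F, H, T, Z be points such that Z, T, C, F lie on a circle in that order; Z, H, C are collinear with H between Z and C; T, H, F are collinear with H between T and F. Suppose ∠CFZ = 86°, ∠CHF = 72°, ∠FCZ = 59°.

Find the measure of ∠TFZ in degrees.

∠TFZ = 37°

1. ∠CZF = 35°  [△ZCF]
2. ∠FHZ = 108°  [linear pair at H on ZC]
3. ∠TFZ = 37°  [△ZHF]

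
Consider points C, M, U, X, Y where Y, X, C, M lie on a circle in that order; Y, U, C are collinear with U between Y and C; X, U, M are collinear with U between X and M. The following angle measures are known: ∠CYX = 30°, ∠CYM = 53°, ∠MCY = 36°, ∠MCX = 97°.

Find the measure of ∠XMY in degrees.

1. ∠MXY = 36°  [same arc YM]
2. ∠MYX = 83°  [cyclic YXCM, opposite ∠Y+∠C]
3. ∠XMY = 61°  [△YXM]

∠XMY = 61°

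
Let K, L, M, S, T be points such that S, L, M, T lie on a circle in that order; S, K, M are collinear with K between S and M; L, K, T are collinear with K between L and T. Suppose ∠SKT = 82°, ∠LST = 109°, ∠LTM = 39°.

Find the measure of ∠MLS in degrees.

∠MLS = 113°

1. ∠LKM = 82°  [vertical angles at K]
2. ∠LMT = 71°  [cyclic SLMT, opposite ∠S+∠M]
3. ∠LSM = 39°  [same arc LM]
4. ∠MLT = 70°  [△LMT]
5. ∠LMS = 28°  [△LKM]
6. ∠MLS = 113°  [△SLM]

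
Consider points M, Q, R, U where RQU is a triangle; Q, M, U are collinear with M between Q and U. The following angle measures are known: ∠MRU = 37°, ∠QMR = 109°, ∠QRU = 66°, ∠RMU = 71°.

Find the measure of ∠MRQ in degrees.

1. ∠MUR = 72°  [△RMU]
2. ∠QUR = 72°  [M on ray UQ]
3. ∠RQU = 42°  [△RQU]
4. ∠MQR = 42°  [M on ray QU]
5. ∠MRQ = 29°  [△RQM]

∠MRQ = 29°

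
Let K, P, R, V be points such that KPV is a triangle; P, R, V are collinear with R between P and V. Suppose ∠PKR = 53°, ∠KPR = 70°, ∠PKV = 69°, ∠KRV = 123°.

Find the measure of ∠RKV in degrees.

1. ∠KPV = 70°  [R on ray PV]
2. ∠KVP = 41°  [△KPV]
3. ∠KVR = 41°  [R on ray VP]
4. ∠RKV = 16°  [△KRV]

∠RKV = 16°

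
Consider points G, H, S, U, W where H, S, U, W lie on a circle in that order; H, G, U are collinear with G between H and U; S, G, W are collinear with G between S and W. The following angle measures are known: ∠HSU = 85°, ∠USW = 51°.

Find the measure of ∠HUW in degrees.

1. ∠HWU = 95°  [cyclic HSUW, opposite ∠S+∠W]
2. ∠UHW = 51°  [same arc UW]
3. ∠HUW = 34°  [△HUW]

∠HUW = 34°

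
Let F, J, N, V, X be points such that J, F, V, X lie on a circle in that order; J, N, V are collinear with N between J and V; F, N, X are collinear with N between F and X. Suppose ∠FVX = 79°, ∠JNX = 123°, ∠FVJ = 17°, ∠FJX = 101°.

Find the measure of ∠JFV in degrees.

1. ∠FNV = 123°  [vertical angles at N]
2. ∠FXJ = 17°  [same arc JF]
3. ∠JFX = 62°  [△JFX]
4. ∠FNJ = 57°  [linear pair at N on JV]
5. ∠FJV = 61°  [△JNF]
6. ∠JFV = 102°  [△JFV]

∠JFV = 102°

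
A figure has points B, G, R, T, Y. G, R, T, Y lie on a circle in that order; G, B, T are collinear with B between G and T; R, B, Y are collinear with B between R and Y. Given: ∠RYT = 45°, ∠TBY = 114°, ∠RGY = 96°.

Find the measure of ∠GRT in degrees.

1. ∠RGT = 45°  [same arc RT]
2. ∠GBR = 114°  [vertical angles at B]
3. ∠RTY = 84°  [cyclic GRTY, opposite ∠G+∠T]
4. ∠RBT = 66°  [linear pair at B on GT]
5. ∠TRY = 51°  [△RTY]
6. ∠GTR = 63°  [△RBT]
7. ∠GRT = 72°  [△GRT]

∠GRT = 72°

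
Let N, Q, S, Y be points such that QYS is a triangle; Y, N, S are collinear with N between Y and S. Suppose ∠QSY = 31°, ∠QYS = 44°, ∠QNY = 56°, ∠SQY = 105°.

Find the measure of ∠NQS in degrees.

1. ∠NSQ = 31°  [N on ray SY]
2. ∠QNS = 124°  [linear pair at N on YS]
3. ∠NQS = 25°  [△QNS]

∠NQS = 25°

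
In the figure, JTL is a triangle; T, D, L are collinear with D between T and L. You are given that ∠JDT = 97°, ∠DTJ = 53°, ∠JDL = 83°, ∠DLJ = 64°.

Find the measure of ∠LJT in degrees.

1. ∠JTL = 53°  [D on ray TL]
2. ∠JLT = 64°  [D on ray LT]
3. ∠LJT = 63°  [△JTL]

∠LJT = 63°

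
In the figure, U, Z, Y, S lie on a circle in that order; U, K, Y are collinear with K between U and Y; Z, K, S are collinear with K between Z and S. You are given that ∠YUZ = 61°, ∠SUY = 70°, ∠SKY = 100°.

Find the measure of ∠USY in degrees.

∠USY = 91°

1. ∠YSZ = 61°  [same arc ZY]
2. ∠SYU = 19°  [△YKS]
3. ∠USY = 91°  [△UYS]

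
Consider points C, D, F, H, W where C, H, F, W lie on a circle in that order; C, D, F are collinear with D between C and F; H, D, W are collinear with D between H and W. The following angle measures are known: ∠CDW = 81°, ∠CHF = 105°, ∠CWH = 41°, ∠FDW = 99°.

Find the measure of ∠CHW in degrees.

∠CHW = 47°

1. ∠CFH = 41°  [same arc CH]
2. ∠CDH = 99°  [vertical angles at D]
3. ∠FCH = 34°  [△CHF]
4. ∠CHW = 47°  [△CDH]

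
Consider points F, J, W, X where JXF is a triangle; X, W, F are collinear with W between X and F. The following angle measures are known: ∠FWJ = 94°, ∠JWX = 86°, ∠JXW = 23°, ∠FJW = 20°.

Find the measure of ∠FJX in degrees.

1. ∠JFW = 66°  [△JWF]
2. ∠FXJ = 23°  [W on ray XF]
3. ∠JFX = 66°  [W on ray FX]
4. ∠FJX = 91°  [△JXF]

∠FJX = 91°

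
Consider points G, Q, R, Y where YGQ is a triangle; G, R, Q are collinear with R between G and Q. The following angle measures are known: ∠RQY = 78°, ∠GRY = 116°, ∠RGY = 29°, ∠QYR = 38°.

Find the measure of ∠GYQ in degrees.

1. ∠GQY = 78°  [R on ray QG]
2. ∠QGY = 29°  [R on ray GQ]
3. ∠GYQ = 73°  [△YGQ]

∠GYQ = 73°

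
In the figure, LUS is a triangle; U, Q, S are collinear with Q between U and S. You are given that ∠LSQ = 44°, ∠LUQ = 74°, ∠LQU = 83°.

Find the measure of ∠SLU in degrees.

1. ∠LSU = 44°  [Q on ray SU]
2. ∠LUS = 74°  [Q on ray US]
3. ∠SLU = 62°  [△LUS]

∠SLU = 62°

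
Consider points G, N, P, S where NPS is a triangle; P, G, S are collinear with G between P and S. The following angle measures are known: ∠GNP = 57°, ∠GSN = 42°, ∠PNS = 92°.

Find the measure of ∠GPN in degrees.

∠GPN = 46°

1. ∠NSP = 42°  [G on ray SP]
2. ∠NPS = 46°  [△NPS]
3. ∠GPN = 46°  [G on ray PS]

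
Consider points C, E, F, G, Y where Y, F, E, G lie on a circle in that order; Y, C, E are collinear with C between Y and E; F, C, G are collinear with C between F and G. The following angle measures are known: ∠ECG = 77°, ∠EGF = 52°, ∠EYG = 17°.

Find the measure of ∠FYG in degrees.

1. ∠FCY = 77°  [vertical angles at C]
2. ∠GCY = 103°  [linear pair at C on YE]
3. ∠EYF = 52°  [same arc FE]
4. ∠FGY = 60°  [△YCG]
5. ∠GFY = 51°  [△YCF]
6. ∠FYG = 69°  [△YFG]

∠FYG = 69°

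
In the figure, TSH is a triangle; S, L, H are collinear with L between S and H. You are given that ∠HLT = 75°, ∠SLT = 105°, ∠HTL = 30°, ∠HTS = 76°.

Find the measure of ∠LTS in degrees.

∠LTS = 46°

1. ∠LHT = 75°  [△TLH]
2. ∠SHT = 75°  [L on ray HS]
3. ∠HST = 29°  [△TSH]
4. ∠LST = 29°  [L on ray SH]
5. ∠LTS = 46°  [△TSL]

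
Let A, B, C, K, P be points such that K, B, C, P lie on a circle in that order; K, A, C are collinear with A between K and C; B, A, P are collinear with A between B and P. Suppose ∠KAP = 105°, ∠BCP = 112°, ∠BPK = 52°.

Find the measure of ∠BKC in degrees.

1. ∠BAC = 105°  [vertical angles at A]
2. ∠BKP = 68°  [cyclic KBCP, opposite ∠K+∠C]
3. ∠KBP = 60°  [△KBP]
4. ∠BAK = 75°  [linear pair at A on KC]
5. ∠BKC = 45°  [△KAB]

∠BKC = 45°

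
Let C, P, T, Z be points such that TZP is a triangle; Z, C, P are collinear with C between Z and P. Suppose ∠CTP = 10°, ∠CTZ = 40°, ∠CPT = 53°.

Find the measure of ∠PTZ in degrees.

1. ∠PCT = 117°  [△TCP]
2. ∠TPZ = 53°  [C on ray PZ]
3. ∠TCZ = 63°  [linear pair at C on ZP]
4. ∠CZT = 77°  [△TZC]
5. ∠PZT = 77°  [C on ray ZP]
6. ∠PTZ = 50°  [△TZP]

∠PTZ = 50°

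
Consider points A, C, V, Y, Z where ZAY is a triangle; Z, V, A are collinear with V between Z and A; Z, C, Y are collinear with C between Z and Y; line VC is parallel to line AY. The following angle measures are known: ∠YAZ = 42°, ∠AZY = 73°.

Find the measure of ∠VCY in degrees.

∠VCY = 115°

1. ∠AYZ = 65°  [△ZAY]
2. ∠VCZ = 65°  [VC∥AY, corresponding at C]
3. ∠VCY = 115°  [linear pair at C on ZY]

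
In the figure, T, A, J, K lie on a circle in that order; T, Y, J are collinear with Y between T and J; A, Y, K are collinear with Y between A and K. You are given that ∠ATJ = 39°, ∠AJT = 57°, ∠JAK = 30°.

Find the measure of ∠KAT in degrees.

1. ∠AYJ = 93°  [△AYJ]
2. ∠AYT = 87°  [linear pair at Y on TJ]
3. ∠KAT = 54°  [△TYA]

∠KAT = 54°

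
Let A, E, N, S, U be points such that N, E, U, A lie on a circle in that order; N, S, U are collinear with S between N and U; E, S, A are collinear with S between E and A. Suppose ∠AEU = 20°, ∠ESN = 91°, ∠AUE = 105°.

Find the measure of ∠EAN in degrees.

∠EAN = 71°

1. ∠ANU = 20°  [same arc UA]
2. ∠ASU = 91°  [vertical angles at S]
3. ∠ASN = 89°  [linear pair at S on NU]
4. ∠EAN = 71°  [△NSA]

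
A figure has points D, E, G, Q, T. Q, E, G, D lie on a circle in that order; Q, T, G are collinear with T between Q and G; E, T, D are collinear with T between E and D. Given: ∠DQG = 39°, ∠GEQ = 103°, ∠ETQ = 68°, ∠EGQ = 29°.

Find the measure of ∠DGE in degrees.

∠DGE = 93°

1. ∠DEG = 39°  [same arc GD]
2. ∠EQG = 48°  [△QEG]
3. ∠EDG = 48°  [same arc EG]
4. ∠DGE = 93°  [△EGD]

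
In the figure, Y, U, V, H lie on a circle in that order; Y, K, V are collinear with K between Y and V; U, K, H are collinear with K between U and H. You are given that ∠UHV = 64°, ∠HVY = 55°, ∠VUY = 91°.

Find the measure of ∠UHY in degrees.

∠UHY = 25°

1. ∠UYV = 64°  [same arc UV]
2. ∠UVY = 25°  [△YUV]
3. ∠UHY = 25°  [same arc YU]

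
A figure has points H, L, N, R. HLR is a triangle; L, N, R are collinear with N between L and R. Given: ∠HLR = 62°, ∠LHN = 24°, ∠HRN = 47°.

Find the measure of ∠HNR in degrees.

1. ∠HLN = 62°  [N on ray LR]
2. ∠HNL = 94°  [△HLN]
3. ∠HNR = 86°  [linear pair at N on LR]

∠HNR = 86°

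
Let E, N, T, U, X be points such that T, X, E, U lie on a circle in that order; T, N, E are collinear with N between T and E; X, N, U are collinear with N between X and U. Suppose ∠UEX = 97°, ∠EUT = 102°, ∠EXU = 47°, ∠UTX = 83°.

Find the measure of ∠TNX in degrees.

1. ∠EUX = 36°  [△XEU]
2. ∠EXT = 78°  [cyclic TXEU, opposite ∠X+∠U]
3. ∠ETX = 36°  [same arc XE]
4. ∠TEX = 66°  [△TXE]
5. ∠ENX = 67°  [△XNE]
6. ∠TNX = 113°  [linear pair at N on TE]

∠TNX = 113°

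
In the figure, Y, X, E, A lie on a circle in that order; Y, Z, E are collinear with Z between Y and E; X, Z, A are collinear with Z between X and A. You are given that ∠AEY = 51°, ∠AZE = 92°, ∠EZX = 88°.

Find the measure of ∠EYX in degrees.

1. ∠AXY = 51°  [same arc YA]
2. ∠XZY = 92°  [vertical angles at Z]
3. ∠EYX = 37°  [△YZX]

∠EYX = 37°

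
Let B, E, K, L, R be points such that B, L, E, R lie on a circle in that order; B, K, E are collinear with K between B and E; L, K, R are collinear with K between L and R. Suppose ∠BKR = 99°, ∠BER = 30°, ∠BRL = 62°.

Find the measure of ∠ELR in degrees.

1. ∠EKL = 99°  [vertical angles at K]
2. ∠BEL = 62°  [same arc BL]
3. ∠ELR = 19°  [△LKE]

∠ELR = 19°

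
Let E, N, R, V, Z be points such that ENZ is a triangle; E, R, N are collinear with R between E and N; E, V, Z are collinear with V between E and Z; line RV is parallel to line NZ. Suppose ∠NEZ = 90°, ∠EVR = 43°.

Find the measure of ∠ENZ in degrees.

∠ENZ = 47°

1. ∠REV = 90°  [R on EN, V on EZ]
2. ∠ERV = 47°  [△ERV]
3. ∠ENZ = 47°  [RV∥NZ, corresponding at R]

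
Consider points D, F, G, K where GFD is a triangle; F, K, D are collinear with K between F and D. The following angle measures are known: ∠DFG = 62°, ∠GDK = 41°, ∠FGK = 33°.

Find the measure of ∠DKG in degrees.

∠DKG = 95°

1. ∠GFK = 62°  [K on ray FD]
2. ∠FKG = 85°  [△GFK]
3. ∠DKG = 95°  [linear pair at K on FD]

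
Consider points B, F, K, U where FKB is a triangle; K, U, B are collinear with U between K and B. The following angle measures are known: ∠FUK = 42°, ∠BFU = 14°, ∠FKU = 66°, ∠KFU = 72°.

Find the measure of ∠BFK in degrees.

1. ∠BUF = 138°  [linear pair at U on KB]
2. ∠FBU = 28°  [△FUB]
3. ∠BKF = 66°  [U on ray KB]
4. ∠FBK = 28°  [U on ray BK]
5. ∠BFK = 86°  [△FKB]

∠BFK = 86°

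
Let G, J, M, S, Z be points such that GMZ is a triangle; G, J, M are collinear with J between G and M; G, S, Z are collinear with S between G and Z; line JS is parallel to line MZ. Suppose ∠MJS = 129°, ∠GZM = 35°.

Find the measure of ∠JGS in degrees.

∠JGS = 94°

1. ∠GJS = 51°  [linear pair at J on GM]
2. ∠GSJ = 35°  [JS∥MZ, corresponding at S]
3. ∠JGS = 94°  [△GJS]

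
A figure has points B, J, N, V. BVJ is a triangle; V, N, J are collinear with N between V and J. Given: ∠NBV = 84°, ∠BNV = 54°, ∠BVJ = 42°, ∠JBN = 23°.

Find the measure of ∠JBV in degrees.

1. ∠BNJ = 126°  [linear pair at N on VJ]
2. ∠BJN = 31°  [△BNJ]
3. ∠BJV = 31°  [N on ray JV]
4. ∠JBV = 107°  [△BVJ]

∠JBV = 107°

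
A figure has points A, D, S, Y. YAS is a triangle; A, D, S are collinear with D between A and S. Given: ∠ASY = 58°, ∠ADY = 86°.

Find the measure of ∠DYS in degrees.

∠DYS = 28°

1. ∠DSY = 58°  [D on ray SA]
2. ∠SDY = 94°  [linear pair at D on AS]
3. ∠DYS = 28°  [△YDS]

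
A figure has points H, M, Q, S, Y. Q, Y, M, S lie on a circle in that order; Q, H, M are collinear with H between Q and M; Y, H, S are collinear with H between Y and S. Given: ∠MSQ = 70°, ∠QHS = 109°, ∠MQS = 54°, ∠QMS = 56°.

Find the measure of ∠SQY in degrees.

∠SQY = 107°

1. ∠QSY = 17°  [△QHS]
2. ∠QYS = 56°  [same arc QS]
3. ∠SQY = 107°  [△QYS]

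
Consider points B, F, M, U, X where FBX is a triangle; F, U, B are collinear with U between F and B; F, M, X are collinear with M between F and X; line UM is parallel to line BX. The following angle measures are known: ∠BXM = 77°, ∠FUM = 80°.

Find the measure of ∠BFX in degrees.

1. ∠BXF = 77°  [M on ray XF]
2. ∠FBX = 80°  [UM∥BX, corresponding at U]
3. ∠BFX = 23°  [△FBX]

∠BFX = 23°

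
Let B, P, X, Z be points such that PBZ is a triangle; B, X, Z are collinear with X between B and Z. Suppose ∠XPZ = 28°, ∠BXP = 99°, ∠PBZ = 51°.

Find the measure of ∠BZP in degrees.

∠BZP = 71°

1. ∠PXZ = 81°  [linear pair at X on BZ]
2. ∠PZX = 71°  [△PXZ]
3. ∠BZP = 71°  [X on ray ZB]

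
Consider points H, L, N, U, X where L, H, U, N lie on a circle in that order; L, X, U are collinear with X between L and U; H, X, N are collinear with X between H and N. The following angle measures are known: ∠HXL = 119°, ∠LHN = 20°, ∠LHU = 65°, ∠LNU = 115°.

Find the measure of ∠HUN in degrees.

1. ∠NXU = 119°  [vertical angles at X]
2. ∠HXU = 61°  [linear pair at X on LU]
3. ∠HLU = 41°  [△LXH]
4. ∠LUN = 20°  [same arc LN]
5. ∠HUL = 74°  [△LHU]
6. ∠HNU = 41°  [△UXN]
7. ∠NHU = 45°  [△HXU]
8. ∠HUN = 94°  [△HUN]

∠HUN = 94°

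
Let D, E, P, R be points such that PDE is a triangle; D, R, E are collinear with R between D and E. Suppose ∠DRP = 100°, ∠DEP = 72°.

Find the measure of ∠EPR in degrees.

1. ∠ERP = 80°  [linear pair at R on DE]
2. ∠PER = 72°  [R on ray ED]
3. ∠EPR = 28°  [△PRE]

∠EPR = 28°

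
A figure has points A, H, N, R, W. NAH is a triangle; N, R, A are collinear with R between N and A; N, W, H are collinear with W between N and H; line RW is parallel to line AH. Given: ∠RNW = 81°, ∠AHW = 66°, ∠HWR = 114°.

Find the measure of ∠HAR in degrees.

∠HAR = 33°

1. ∠ANH = 81°  [R on NA, W on NH]
2. ∠AHN = 66°  [W on ray HN]
3. ∠HAN = 33°  [△NAH]
4. ∠HAR = 33°  [R on ray AN]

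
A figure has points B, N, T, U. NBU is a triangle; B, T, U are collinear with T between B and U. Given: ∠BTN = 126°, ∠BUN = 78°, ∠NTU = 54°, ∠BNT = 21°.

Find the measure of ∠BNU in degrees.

1. ∠NBT = 33°  [△NBT]
2. ∠NBU = 33°  [T on ray BU]
3. ∠BNU = 69°  [△NBU]

∠BNU = 69°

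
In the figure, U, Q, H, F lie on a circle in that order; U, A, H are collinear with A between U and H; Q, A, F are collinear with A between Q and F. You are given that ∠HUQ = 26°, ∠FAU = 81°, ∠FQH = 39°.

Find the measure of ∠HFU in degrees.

∠HFU = 86°

1. ∠HFQ = 26°  [same arc QH]
2. ∠FAH = 99°  [linear pair at A on UH]
3. ∠FUH = 39°  [same arc HF]
4. ∠FHU = 55°  [△HAF]
5. ∠HFU = 86°  [△UHF]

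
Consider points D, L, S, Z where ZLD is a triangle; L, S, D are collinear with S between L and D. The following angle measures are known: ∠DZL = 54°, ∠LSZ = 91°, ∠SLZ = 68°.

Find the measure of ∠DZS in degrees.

∠DZS = 33°

1. ∠DSZ = 89°  [linear pair at S on LD]
2. ∠DLZ = 68°  [S on ray LD]
3. ∠LDZ = 58°  [△ZLD]
4. ∠SDZ = 58°  [S on ray DL]
5. ∠DZS = 33°  [△ZSD]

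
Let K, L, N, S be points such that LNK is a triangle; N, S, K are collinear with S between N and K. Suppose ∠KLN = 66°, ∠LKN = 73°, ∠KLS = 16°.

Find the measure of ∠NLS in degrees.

∠NLS = 50°

1. ∠KNL = 41°  [△LNK]
2. ∠LKS = 73°  [S on ray KN]
3. ∠KSL = 91°  [△LSK]
4. ∠LNS = 41°  [S on ray NK]
5. ∠LSN = 89°  [linear pair at S on NK]
6. ∠NLS = 50°  [△LNS]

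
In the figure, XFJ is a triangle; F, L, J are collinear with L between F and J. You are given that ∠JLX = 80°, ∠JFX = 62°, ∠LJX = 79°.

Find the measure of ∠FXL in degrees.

∠FXL = 18°

1. ∠FLX = 100°  [linear pair at L on FJ]
2. ∠LFX = 62°  [L on ray FJ]
3. ∠FXL = 18°  [△XFL]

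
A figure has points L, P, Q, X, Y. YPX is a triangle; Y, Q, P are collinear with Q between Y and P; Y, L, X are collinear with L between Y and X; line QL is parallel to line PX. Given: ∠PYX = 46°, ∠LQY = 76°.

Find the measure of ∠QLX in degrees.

∠QLX = 122°

1. ∠LYQ = 46°  [Q on YP, L on YX]
2. ∠QLY = 58°  [△YQL]
3. ∠QLX = 122°  [linear pair at L on YX]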